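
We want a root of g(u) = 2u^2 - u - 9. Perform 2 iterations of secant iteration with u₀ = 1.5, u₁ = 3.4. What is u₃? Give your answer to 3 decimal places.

2.345

g(1.5) = -6.00000, g(3.4) = 10.72000
u₂ = 3.40000 − 10.72000·(3.40000 − 1.50000) / (10.72000 − (-6.00000)) = 3.40000 − (20.36800)/(16.72000) = 2.18182
g(2.18182) = -1.66116
u₃ = 2.18182 − (-1.66116)·(2.18182 − 3.40000) / (-1.66116 − 10.72000) = 2.18182 − (2.02359)/(-12.38116) = 2.34526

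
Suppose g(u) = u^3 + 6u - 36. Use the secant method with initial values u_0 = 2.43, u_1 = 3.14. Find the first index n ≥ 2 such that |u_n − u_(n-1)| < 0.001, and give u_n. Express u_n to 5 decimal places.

n = 5, u_n = 2.70419

g(2.43) = -7.0710930, g(3.14) = 13.7991440
u_2 = 3.1400000 − 13.7991440·(0.7100000)/(20.8702370) = 2.6705567;  |Δ| = 0.4694433
g(2.6705567) = -0.9305874
u_3 = 2.6705567 − (-0.9305874)·(-0.4694433)/(-14.7297314) = 2.7002150;  |Δ| = 0.0296582
g(2.7002150) = -0.1110081
u_4 = 2.7002150 − (-0.1110081)·(0.0296582)/(0.8195793) = 2.7042320;  |Δ| = 0.0040171
g(2.7042320) = 0.0010924
u_5 = 2.7042320 − 0.0010924·(0.0040171)/(0.1121005) = 2.7041929;  |Δ| = 0.0000391
|u_5 − u_4| = 0.0000391 < 0.001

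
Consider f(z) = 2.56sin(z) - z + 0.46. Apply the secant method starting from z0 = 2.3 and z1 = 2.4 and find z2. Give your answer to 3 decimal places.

2.325

f(2.3) = 0.06901, f(2.4) = -0.21081
z2 = 2.40000 − (-0.21081)·(2.40000 − 2.30000) / (-0.21081 − 0.06901) = 2.40000 − (-0.02108)/(-0.27982) = 2.32466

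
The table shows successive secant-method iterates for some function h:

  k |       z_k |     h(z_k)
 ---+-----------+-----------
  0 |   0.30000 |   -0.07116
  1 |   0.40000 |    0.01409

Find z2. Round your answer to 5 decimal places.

z2 = 0.40000 − 0.01409·(0.40000 − 0.30000) / (0.01409 − (-0.07116))
   = 0.40000 − (0.0014090)/(0.0852500) = 0.3834721

0.38347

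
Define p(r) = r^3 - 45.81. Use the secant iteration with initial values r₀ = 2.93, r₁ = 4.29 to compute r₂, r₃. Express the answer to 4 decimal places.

p(2.93) = -20.656243, p(4.29) = 33.143589
r₂ = 4.290000 − 33.143589·(4.290000 − 2.930000) / (33.143589 − (-20.656243)) = 4.290000 − (45.075281)/(53.799832) = 3.452167
p(3.452167) = -4.668952
r₃ = 3.452167 − (-4.668952)·(3.452167 − 4.290000) / (-4.668952 − 33.143589) = 3.452167 − (3.911803)/(-37.812541) = 3.555619

3.4522, 3.5556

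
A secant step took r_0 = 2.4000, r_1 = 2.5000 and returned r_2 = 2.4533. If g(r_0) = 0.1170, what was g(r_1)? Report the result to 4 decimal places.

The secant line through (2.4000, 0.1170) and (2.5000, g(r_1)) crosses zero at r_2 = 2.4533.
So (2.4000, 0.1170), (2.5000, g(r_1)), (2.4533, 0) are collinear:
g(r_1) = 0.1170 · (2.5000 − 2.4533) / (2.4000 − 2.4533) = 0.1170 · (0.046700)/(-0.053300) = -0.102512

-0.1025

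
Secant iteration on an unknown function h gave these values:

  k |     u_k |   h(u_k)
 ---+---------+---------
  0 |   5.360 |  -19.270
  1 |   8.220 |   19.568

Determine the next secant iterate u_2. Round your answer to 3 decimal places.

u_2 = 8.220 − 19.568·(8.220 − 5.360) / (19.568 − (-19.270))
   = 8.220 − (55.96448)/(38.83800) = 6.77903

6.779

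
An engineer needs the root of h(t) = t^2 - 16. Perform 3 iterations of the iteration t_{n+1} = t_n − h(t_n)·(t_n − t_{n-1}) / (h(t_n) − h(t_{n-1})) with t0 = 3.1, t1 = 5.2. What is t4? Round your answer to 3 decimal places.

4.000

h(3.1) = -6.39000, h(5.2) = 11.04000
t2 = 5.20000 − 11.04000·(5.20000 − 3.10000) / (11.04000 − (-6.39000)) = 5.20000 − (23.18400)/(17.43000) = 3.86988
h(3.86988) = -1.02403
t3 = 3.86988 − (-1.02403)·(3.86988 − 5.20000) / (-1.02403 − 11.04000) = 3.86988 − (1.36209)/(-12.06403) = 3.98278
h(3.98278) = -0.13743
t4 = 3.98278 − (-0.13743)·(3.98278 − 3.86988) / (-0.13743 − (-1.02403)) = 3.98278 − (-0.01552)/(0.88660) = 4.00029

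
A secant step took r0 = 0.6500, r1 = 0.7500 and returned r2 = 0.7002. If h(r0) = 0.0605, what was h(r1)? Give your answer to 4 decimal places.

The secant line through (0.6500, 0.0605) and (0.7500, h(r1)) crosses zero at r2 = 0.7002.
So (0.6500, 0.0605), (0.7500, h(r1)), (0.7002, 0) are collinear:
h(r1) = 0.0605 · (0.7500 − 0.7002) / (0.6500 − 0.7002) = 0.0605 · (0.049800)/(-0.050200) = -0.060018

-0.0600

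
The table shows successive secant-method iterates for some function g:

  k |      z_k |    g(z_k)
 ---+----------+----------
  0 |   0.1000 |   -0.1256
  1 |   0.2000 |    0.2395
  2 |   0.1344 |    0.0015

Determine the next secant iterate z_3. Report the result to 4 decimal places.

z_3 = 0.1344 − 0.0015·(0.1344 − 0.2000) / (0.0015 − 0.2395)
   = 0.1344 − (-0.000098)/(-0.238000) = 0.133987

0.1340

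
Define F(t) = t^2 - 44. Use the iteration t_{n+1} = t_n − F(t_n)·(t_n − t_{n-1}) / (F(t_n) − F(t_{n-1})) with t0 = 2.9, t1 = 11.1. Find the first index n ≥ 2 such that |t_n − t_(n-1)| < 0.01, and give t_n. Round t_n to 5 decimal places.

F(2.9) = -35.5900000, F(11.1) = 79.2100000
t2 = 11.1000000 − 79.2100000·(8.2000000)/(114.8000000) = 5.4421429;  |Δ| = 5.6578571
F(5.4421429) = -14.3830811
t3 = 5.4421429 − (-14.3830811)·(-5.6578571)/(-93.5930811) = 6.3116240;  |Δ| = 0.8694811
F(6.3116240) = -4.1634026
t4 = 6.3116240 − (-4.1634026)·(0.8694811)/(10.2196785) = 6.6658426;  |Δ| = 0.3542186
F(6.6658426) = 0.4334572
t5 = 6.6658426 − 0.4334572·(0.3542186)/(4.5968598) = 6.6324418;  |Δ| = 0.0334008
F(6.6324418) = -0.0107156
t6 = 6.6324418 − (-0.0107156)·(-0.0334008)/(-0.4441727) = 6.6332476;  |Δ| = 0.0008058
|t6 − t5| = 0.0008058 < 0.01

n = 6, t_n = 6.63325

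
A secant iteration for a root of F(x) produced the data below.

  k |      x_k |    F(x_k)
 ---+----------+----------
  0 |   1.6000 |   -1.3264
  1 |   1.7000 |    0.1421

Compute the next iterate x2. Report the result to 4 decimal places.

x2 = 1.7000 − 0.1421·(1.7000 − 1.6000) / (0.1421 − (-1.3264))
   = 1.7000 − (0.014210)/(1.468500) = 1.690323

1.6903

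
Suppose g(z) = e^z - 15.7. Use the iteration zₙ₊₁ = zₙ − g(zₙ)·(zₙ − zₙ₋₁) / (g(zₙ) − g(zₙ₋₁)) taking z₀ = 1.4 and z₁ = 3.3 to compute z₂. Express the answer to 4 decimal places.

g(1.4) = -11.644800, g(3.3) = 11.412639
z₂ = 3.300000 − 11.412639·(3.300000 − 1.400000) / (11.412639 − (-11.644800)) = 3.300000 − (21.684014)/(23.057439) = 2.359565

2.3596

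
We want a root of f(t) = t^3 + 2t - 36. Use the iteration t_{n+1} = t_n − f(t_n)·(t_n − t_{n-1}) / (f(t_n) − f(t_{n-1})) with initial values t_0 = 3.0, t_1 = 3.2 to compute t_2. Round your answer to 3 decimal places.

f(3.0) = -3.00000, f(3.2) = 3.16800
t_2 = 3.20000 − 3.16800·(3.20000 − 3.00000) / (3.16800 − (-3.00000)) = 3.20000 − (0.63360)/(6.16800) = 3.09728

3.097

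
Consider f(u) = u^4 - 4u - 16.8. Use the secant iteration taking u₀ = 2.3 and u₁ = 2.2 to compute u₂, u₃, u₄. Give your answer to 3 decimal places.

2.252, 2.254, 2.254

f(2.3) = 1.98410, f(2.2) = -2.17440
u₂ = 2.20000 − (-2.17440)·(2.20000 − 2.30000) / (-2.17440 − 1.98410) = 2.20000 − (0.21744)/(-4.15850) = 2.25229
f(2.25229) = -0.07584
u₃ = 2.25229 − (-0.07584)·(2.25229 − 2.20000) / (-0.07584 − (-2.17440)) = 2.25229 − (-0.00397)/(2.09856) = 2.25418
f(2.25418) = 0.00307
u₄ = 2.25418 − 0.00307·(2.25418 − 2.25229) / (0.00307 − (-0.07584)) = 2.25418 − (0.00001)/(0.07891) = 2.25410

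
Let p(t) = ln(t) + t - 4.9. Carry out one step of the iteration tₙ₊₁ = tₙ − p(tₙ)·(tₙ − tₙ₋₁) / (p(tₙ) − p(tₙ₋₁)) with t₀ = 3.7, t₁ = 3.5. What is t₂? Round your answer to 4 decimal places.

3.6152

p(3.7) = 0.108333, p(3.5) = -0.147237
t₂ = 3.500000 − (-0.147237)·(3.500000 − 3.700000) / (-0.147237 − 0.108333) = 3.500000 − (0.029447)/(-0.255570) = 3.615223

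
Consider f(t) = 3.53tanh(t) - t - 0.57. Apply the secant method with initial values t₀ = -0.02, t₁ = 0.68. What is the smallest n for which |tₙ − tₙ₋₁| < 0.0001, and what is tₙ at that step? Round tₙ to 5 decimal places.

n = 6, tₙ = 0.23090

f(-0.02) = -0.6205906, f(0.68) = 0.8380635
t₂ = 0.6800000 − 0.8380635·(0.7000000)/(1.4586541) = 0.2778180;  |Δ| = 0.4021820
f(0.2778180) = 0.1084039
t₃ = 0.2778180 − 0.1084039·(-0.4021820)/(-0.7296596) = 0.2180667;  |Δ| = 0.0597513
f(0.2180667) = -0.0302652
t₄ = 0.2180667 − (-0.0302652)·(-0.0597513)/(-0.1386691) = 0.2311077;  |Δ| = 0.0130410
f(0.2311077) = 0.0004819
t₅ = 0.2311077 − 0.0004819·(0.0130410)/(0.0307472) = 0.2309033;  |Δ| = 0.0002044
f(0.2309033) = 0.0000020
t₆ = 0.2309033 − 0.0000020·(-0.0002044)/(-0.0004800) = 0.2309025;  |Δ| = 0.0000008
|t₆ − t₅| = 0.0000008 < 0.0001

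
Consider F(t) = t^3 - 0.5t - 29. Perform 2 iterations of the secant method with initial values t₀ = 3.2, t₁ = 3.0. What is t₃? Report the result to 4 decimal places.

F(3.2) = 2.168000, F(3.0) = -3.500000
t₂ = 3.000000 − (-3.500000)·(3.000000 − 3.200000) / (-3.500000 − 2.168000) = 3.000000 − (0.700000)/(-5.668000) = 3.123500
F(3.123500) = -0.088086
t₃ = 3.123500 − (-0.088086)·(3.123500 − 3.000000) / (-0.088086 − (-3.500000)) = 3.123500 − (-0.010879)/(3.411914) = 3.126689

3.1267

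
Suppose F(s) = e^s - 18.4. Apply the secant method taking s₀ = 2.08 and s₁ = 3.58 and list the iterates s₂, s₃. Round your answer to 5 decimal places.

2.63952, 2.82848

F(2.08) = -10.3955311, F(3.58) = 17.4735408
s₂ = 3.5800000 − 17.4735408·(3.5800000 − 2.0800000) / (17.4735408 − (-10.3955311)) = 3.5800000 − (26.2103113)/(27.8690719) = 2.6395198
F(2.6395198) = -4.3935244
s₃ = 2.6395198 − (-4.3935244)·(2.6395198 − 3.5800000) / (-4.3935244 − 17.4735408) = 2.6395198 − (4.1320228)/(-21.8670652) = 2.8284808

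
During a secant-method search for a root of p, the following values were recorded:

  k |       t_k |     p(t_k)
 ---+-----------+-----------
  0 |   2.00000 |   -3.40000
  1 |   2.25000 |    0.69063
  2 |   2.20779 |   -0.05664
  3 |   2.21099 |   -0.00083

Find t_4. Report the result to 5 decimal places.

2.21104

t_4 = 2.21099 − (-0.00083)·(2.21099 − 2.20779) / (-0.00083 − (-0.05664))
   = 2.21099 − (-0.0000027)/(0.0558100) = 2.2110376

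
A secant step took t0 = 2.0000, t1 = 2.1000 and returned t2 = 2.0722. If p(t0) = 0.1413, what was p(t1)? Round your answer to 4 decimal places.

The secant line through (2.0000, 0.1413) and (2.1000, p(t1)) crosses zero at t2 = 2.0722.
So (2.0000, 0.1413), (2.1000, p(t1)), (2.0722, 0) are collinear:
p(t1) = 0.1413 · (2.1000 − 2.0722) / (2.0000 − 2.0722) = 0.1413 · (0.027800)/(-0.072200) = -0.054406

-0.0544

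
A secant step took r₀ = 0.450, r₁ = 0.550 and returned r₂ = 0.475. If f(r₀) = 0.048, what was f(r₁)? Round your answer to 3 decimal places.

-0.144

The secant line through (0.450, 0.048) and (0.550, f(r₁)) crosses zero at r₂ = 0.475.
So (0.450, 0.048), (0.550, f(r₁)), (0.475, 0) are collinear:
f(r₁) = 0.048 · (0.550 − 0.475) / (0.450 − 0.475) = 0.048 · (0.07500)/(-0.02500) = -0.14400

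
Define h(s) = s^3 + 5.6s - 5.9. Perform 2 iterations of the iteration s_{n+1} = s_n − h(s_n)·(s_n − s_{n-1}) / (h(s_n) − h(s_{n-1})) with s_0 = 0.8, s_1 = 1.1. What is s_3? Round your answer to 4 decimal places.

0.9158

h(0.8) = -0.908000, h(1.1) = 1.591000
s_2 = 1.100000 − 1.591000·(1.100000 − 0.800000) / (1.591000 − (-0.908000)) = 1.100000 − (0.477300)/(2.499000) = 0.909004
h(0.909004) = -0.058481
s_3 = 0.909004 − (-0.058481)·(0.909004 − 1.100000) / (-0.058481 − 1.591000) = 0.909004 − (0.011170)/(-1.649481) = 0.915775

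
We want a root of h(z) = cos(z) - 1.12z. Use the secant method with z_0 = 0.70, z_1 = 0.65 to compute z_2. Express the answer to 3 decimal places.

h(0.70) = -0.01916, h(0.65) = 0.06808
z_2 = 0.65000 − 0.06808·(0.65000 − 0.70000) / (0.06808 − (-0.01916)) = 0.65000 − (-0.00340)/(0.08724) = 0.68902

0.689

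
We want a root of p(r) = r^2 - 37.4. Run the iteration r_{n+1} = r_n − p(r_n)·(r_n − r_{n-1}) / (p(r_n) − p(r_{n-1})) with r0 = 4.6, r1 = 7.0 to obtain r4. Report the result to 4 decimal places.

p(4.6) = -16.240000, p(7.0) = 11.600000
r2 = 7.000000 − 11.600000·(7.000000 − 4.600000) / (11.600000 − (-16.240000)) = 7.000000 − (27.840000)/(27.840000) = 6.000000
p(6.000000) = -1.400000
r3 = 6.000000 − (-1.400000)·(6.000000 − 7.000000) / (-1.400000 − 11.600000) = 6.000000 − (1.400000)/(-13.000000) = 6.107692
p(6.107692) = -0.096095
r4 = 6.107692 − (-0.096095)·(6.107692 − 6.000000) / (-0.096095 − (-1.400000)) = 6.107692 − (-0.010349)/(1.303905) = 6.115629

6.1156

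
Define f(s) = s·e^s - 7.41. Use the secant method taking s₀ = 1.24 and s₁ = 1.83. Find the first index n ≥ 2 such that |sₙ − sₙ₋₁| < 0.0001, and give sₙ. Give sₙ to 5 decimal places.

n = 6, sₙ = 1.55887

f(1.24) = -3.1250393, f(1.83) = 3.9980126
s₂ = 1.8300000 − 3.9980126·(0.5900000)/(7.1230519) = 1.4988460;  |Δ| = 0.3311540
f(1.4988460) = -0.7003861
s₃ = 1.4988460 − (-0.7003861)·(-0.3311540)/(-4.6983987) = 1.5482108;  |Δ| = 0.0493648
f(1.5482108) = -0.1286904
s₄ = 1.5482108 − (-0.1286904)·(0.0493648)/(0.5716957) = 1.5593230;  |Δ| = 0.0111122
f(1.5593230) = 0.0055170
s₅ = 1.5593230 − 0.0055170·(0.0111122)/(0.1342074) = 1.5588662;  |Δ| = 0.0004568
f(1.5588662) = -0.0000410
s₆ = 1.5588662 − (-0.0000410)·(-0.0004568)/(-0.0055580) = 1.5588695;  |Δ| = 0.0000034
|s₆ − s₅| = 0.0000034 < 0.0001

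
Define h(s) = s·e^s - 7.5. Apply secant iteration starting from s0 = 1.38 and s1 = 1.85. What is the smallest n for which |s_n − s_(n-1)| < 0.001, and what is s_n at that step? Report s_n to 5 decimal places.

n = 5, s_n = 1.56623

h(1.38) = -2.0146358, h(1.85) = 4.2656661
s2 = 1.8500000 − 4.2656661·(0.4700000)/(6.2803019) = 1.5307696;  |Δ| = 0.3192304
h(1.5307696) = -0.4251923
s3 = 1.5307696 − (-0.4251923)·(-0.3192304)/(-4.6908584) = 1.5597055;  |Δ| = 0.0289359
h(1.5597055) = -0.0798253
s4 = 1.5597055 − (-0.0798253)·(0.0289359)/(0.3453669) = 1.5663936;  |Δ| = 0.0066880
h(1.5663936) = 0.0019984
s5 = 1.5663936 − 0.0019984·(0.0066880)/(0.0818237) = 1.5662302;  |Δ| = 0.0001633
|s5 − s4| = 0.0001633 < 0.001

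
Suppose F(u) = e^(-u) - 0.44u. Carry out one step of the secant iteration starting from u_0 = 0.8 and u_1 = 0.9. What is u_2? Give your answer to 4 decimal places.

F(0.8) = 0.097329, F(0.9) = 0.010570
u_2 = 0.900000 − 0.010570·(0.900000 − 0.800000) / (0.010570 − 0.097329) = 0.900000 − (0.001057)/(-0.086759) = 0.912183

0.9122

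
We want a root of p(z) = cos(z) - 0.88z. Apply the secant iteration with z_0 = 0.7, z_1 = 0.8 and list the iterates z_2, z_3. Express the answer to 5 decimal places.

p(0.7) = 0.1488422, p(0.8) = -0.0072933
z_2 = 0.8000000 − (-0.0072933)·(0.8000000 − 0.7000000) / (-0.0072933 − 0.1488422) = 0.8000000 − (-0.0007293)/(-0.1561355) = 0.7953289
p(0.7953289) = 0.0001606
z_3 = 0.7953289 − 0.0001606·(0.7953289 − 0.8000000) / (0.0001606 − (-0.0072933)) = 0.7953289 − (-0.0000007)/(0.0074538) = 0.7954295

0.79533, 0.79543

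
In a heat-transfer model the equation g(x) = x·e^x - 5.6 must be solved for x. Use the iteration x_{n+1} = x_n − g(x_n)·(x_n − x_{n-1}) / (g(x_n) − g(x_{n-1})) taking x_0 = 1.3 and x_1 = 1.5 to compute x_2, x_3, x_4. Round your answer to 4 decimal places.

g(1.3) = -0.829914, g(1.5) = 1.122534
x_2 = 1.500000 − 1.122534·(1.500000 − 1.300000) / (1.122534 − (-0.829914)) = 1.500000 − (0.224507)/(1.952448) = 1.385013
g(1.385013) = -0.067045
x_3 = 1.385013 − (-0.067045)·(1.385013 − 1.500000) / (-0.067045 − 1.122534) = 1.385013 − (0.007709)/(-1.189579) = 1.391493
g(1.391493) = -0.005013
x_4 = 1.391493 − (-0.005013)·(1.391493 − 1.385013) / (-0.005013 − (-0.067045)) = 1.391493 − (-0.000032)/(0.062032) = 1.392017

1.3850, 1.3915, 1.3920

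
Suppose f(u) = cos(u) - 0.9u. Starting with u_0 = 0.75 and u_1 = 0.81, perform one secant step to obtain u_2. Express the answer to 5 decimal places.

0.78536

f(0.75) = 0.0566889, f(0.81) = -0.0395016
u_2 = 0.8100000 − (-0.0395016)·(0.8100000 − 0.7500000) / (-0.0395016 − 0.0566889) = 0.8100000 − (-0.0023701)/(-0.0961904) = 0.7853604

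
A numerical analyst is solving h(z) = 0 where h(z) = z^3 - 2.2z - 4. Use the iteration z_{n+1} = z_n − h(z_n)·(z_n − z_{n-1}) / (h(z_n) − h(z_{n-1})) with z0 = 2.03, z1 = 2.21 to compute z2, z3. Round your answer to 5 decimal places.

2.03891, 2.03975

h(2.03) = -0.1005730, h(2.21) = 1.9318610
z2 = 2.2100000 − 1.9318610·(2.2100000 − 2.0300000) / (1.9318610 − (-0.1005730)) = 2.2100000 − (0.3477350)/(2.0324340) = 2.0389071
h(2.0389071) = -0.0095687
z3 = 2.0389071 − (-0.0095687)·(2.0389071 − 2.2100000) / (-0.0095687 − 1.9318610) = 2.0389071 − (0.0016371)/(-1.9414297) = 2.0397504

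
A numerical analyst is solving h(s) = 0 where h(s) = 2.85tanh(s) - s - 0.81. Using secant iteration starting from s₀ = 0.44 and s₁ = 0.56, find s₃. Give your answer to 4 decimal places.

h(0.44) = -0.071113, h(0.56) = 0.077736
s₂ = 0.560000 − 0.077736·(0.560000 − 0.440000) / (0.077736 − (-0.071113)) = 0.560000 − (0.009328)/(0.148849) = 0.497331
h(0.497331) = 0.003713
s₃ = 0.497331 − 0.003713·(0.497331 − 0.560000) / (0.003713 − 0.077736) = 0.497331 − (-0.000233)/(-0.074023) = 0.494187

0.4942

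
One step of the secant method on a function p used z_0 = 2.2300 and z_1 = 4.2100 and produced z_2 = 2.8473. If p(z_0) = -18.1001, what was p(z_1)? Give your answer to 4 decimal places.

The secant line through (2.2300, -18.1001) and (4.2100, p(z_1)) crosses zero at z_2 = 2.8473.
So (2.2300, -18.1001), (4.2100, p(z_1)), (2.8473, 0) are collinear:
p(z_1) = -18.1001 · (4.2100 − 2.8473) / (2.2300 − 2.8473) = -18.1001 · (1.362700)/(-0.617300) = 39.956271

39.9563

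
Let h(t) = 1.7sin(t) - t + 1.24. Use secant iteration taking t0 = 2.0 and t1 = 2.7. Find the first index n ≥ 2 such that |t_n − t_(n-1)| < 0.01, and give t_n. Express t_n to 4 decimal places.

n = 4, t_n = 2.3948

h(2.0) = 0.785806, h(2.7) = -0.733454
t2 = 2.700000 − (-0.733454)·(0.700000)/(-1.519260) = 2.362060;  |Δ| = 0.337940
h(2.362060) = 0.072949
t3 = 2.362060 − 0.072949·(-0.337940)/(0.806403) = 2.392631;  |Δ| = 0.030571
h(2.392631) = 0.004862
t4 = 2.392631 − 0.004862·(0.030571)/(-0.068087) = 2.394814;  |Δ| = 0.002183
|t4 − t3| = 0.002183 < 0.01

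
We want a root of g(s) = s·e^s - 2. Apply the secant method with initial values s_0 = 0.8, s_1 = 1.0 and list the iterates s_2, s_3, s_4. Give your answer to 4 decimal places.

g(0.8) = -0.219567, g(1.0) = 0.718282
s_2 = 1.000000 − 0.718282·(1.000000 − 0.800000) / (0.718282 − (-0.219567)) = 1.000000 − (0.143656)/(0.937849) = 0.846824
g(0.846824) = -0.025015
s_3 = 0.846824 − (-0.025015)·(0.846824 − 1.000000) / (-0.025015 − 0.718282) = 0.846824 − (0.003832)/(-0.743297) = 0.851979
g(0.851979) = -0.002723
s_4 = 0.851979 − (-0.002723)·(0.851979 − 0.846824) / (-0.002723 − (-0.025015)) = 0.851979 − (-0.000014)/(0.022292) = 0.852608

0.8468, 0.8520, 0.8526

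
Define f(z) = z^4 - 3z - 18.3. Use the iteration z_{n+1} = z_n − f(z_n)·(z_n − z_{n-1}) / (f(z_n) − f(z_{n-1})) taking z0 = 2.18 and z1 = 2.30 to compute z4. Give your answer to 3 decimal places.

2.236

f(2.18) = -2.25469, f(2.30) = 2.78410
z2 = 2.30000 − 2.78410·(2.30000 − 2.18000) / (2.78410 − (-2.25469)) = 2.30000 − (0.33409)/(5.03879) = 2.23370
f(2.23370) = -0.10700
z3 = 2.23370 − (-0.10700)·(2.23370 − 2.30000) / (-0.10700 − 2.78410) = 2.23370 − (0.00709)/(-2.89110) = 2.23615
f(2.23615) = -0.00479
z4 = 2.23615 − (-0.00479)·(2.23615 − 2.23370) / (-0.00479 − (-0.10700)) = 2.23615 − (-0.00001)/(0.10221) = 2.23626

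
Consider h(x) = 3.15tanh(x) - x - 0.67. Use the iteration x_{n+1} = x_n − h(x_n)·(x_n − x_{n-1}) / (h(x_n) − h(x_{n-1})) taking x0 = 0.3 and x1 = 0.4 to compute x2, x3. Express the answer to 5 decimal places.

h(0.3) = -0.0523653, h(0.4) = 0.1268392
x2 = 0.4000000 − 0.1268392·(0.4000000 − 0.3000000) / (0.1268392 − (-0.0523653)) = 0.4000000 − (0.0126839)/(0.1792045) = 0.3292210
h(0.3292210) = 0.0019139
x3 = 0.3292210 − 0.0019139·(0.3292210 − 0.4000000) / (0.0019139 − 0.1268392) = 0.3292210 − (-0.0001355)/(-0.1249253) = 0.3281366

0.32922, 0.32814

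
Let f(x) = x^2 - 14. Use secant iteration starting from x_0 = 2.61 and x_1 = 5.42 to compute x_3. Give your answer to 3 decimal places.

f(2.61) = -7.18790, f(5.42) = 15.37640
x_2 = 5.42000 − 15.37640·(5.42000 − 2.61000) / (15.37640 − (-7.18790)) = 5.42000 − (43.20768)/(22.56430) = 3.50513
f(3.50513) = -1.71406
x_3 = 3.50513 − (-1.71406)·(3.50513 − 5.42000) / (-1.71406 − 15.37640) = 3.50513 − (3.28220)/(-17.09046) = 3.69718

3.697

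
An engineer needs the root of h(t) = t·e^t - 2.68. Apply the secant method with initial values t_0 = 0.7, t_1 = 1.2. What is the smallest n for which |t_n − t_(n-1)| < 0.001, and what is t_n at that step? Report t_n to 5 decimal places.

h(0.7) = -1.2703731, h(1.2) = 1.3041403
t_2 = 1.2000000 − 1.3041403·(0.5000000)/(2.5745134) = 0.9467210;  |Δ| = 0.2532790
h(0.9467210) = -0.2400680
t_3 = 0.9467210 − (-0.2400680)·(-0.2532790)/(-1.5442083) = 0.9860966;  |Δ| = 0.0393756
h(0.9860966) = -0.0365213
t_4 = 0.9860966 − (-0.0365213)·(0.0393756)/(0.2035466) = 0.9931616;  |Δ| = 0.0070650
h(0.9931616) = 0.0012946
t_5 = 0.9931616 − 0.0012946·(0.0070650)/(0.0378159) = 0.9929197;  |Δ| = 0.0002419
|t_5 − t_4| = 0.0002419 < 0.001

n = 5, t_n = 0.99292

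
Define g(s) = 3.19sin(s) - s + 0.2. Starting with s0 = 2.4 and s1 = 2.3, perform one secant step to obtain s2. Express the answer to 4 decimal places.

2.3860

g(2.4) = -0.045272, g(2.3) = 0.278800
s2 = 2.300000 − 0.278800·(2.300000 − 2.400000) / (0.278800 − (-0.045272)) = 2.300000 − (-0.027880)/(0.324072) = 2.386030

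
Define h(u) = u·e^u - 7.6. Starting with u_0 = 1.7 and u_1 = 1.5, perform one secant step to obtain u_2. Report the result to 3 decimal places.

1.568

h(1.7) = 1.70571, h(1.5) = -0.87747
u_2 = 1.50000 − (-0.87747)·(1.50000 − 1.70000) / (-0.87747 − 1.70571) = 1.50000 − (0.17549)/(-2.58318) = 1.56794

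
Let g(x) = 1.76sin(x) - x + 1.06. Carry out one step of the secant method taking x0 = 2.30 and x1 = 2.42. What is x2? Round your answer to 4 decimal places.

2.3322

g(2.30) = 0.072441, g(2.42) = -0.197377
x2 = 2.420000 − (-0.197377)·(2.420000 − 2.300000) / (-0.197377 − 0.072441) = 2.420000 − (-0.023685)/(-0.269818) = 2.332218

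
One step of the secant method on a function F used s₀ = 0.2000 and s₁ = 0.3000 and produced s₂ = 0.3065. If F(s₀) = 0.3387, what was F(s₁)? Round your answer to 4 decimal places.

0.0207

The secant line through (0.2000, 0.3387) and (0.3000, F(s₁)) crosses zero at s₂ = 0.3065.
So (0.2000, 0.3387), (0.3000, F(s₁)), (0.3065, 0) are collinear:
F(s₁) = 0.3387 · (0.3000 − 0.3065) / (0.2000 − 0.3065) = 0.3387 · (-0.006500)/(-0.106500) = 0.020672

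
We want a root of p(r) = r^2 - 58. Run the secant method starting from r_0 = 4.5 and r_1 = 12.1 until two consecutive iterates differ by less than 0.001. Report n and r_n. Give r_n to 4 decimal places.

n = 6, r_n = 7.6158

p(4.5) = -37.750000, p(12.1) = 88.410000
r_2 = 12.100000 − 88.410000·(7.600000)/(126.160000) = 6.774096;  |Δ| = 5.325904
p(6.774096) = -12.111618
r_3 = 6.774096 − (-12.111618)·(-5.325904)/(-100.521618) = 7.415802;  |Δ| = 0.641706
p(7.415802) = -3.005877
r_4 = 7.415802 − (-3.005877)·(0.641706)/(9.105741) = 7.627634;  |Δ| = 0.211832
p(7.627634) = 0.180807
r_5 = 7.627634 − 0.180807·(0.211832)/(3.186684) = 7.615615;  |Δ| = 0.012019
p(7.615615) = -0.002402
r_6 = 7.615615 − (-0.002402)·(-0.012019)/(-0.183208) = 7.615773;  |Δ| = 0.000158
|r_6 − r_5| = 0.000158 < 0.001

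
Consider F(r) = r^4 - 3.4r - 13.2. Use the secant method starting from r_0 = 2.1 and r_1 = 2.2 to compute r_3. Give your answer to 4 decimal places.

2.1259

F(2.1) = -0.891900, F(2.2) = 2.745600
r_2 = 2.200000 − 2.745600·(2.200000 − 2.100000) / (2.745600 − (-0.891900)) = 2.200000 − (0.274560)/(3.637500) = 2.124520
F(2.124520) = -0.050931
r_3 = 2.124520 − (-0.050931)·(2.124520 − 2.200000) / (-0.050931 − 2.745600) = 2.124520 − (0.003844)/(-2.796531) = 2.125894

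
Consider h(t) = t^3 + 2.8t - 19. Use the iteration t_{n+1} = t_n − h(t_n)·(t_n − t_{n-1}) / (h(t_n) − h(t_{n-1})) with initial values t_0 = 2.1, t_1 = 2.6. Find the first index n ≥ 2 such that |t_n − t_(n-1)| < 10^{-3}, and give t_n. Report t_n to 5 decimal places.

h(2.1) = -3.8590000, h(2.6) = 5.8560000
t_2 = 2.6000000 − 5.8560000·(0.5000000)/(9.7150000) = 2.2986104;  |Δ| = 0.3013896
h(2.2986104) = -0.4189306
t_3 = 2.2986104 − (-0.4189306)·(-0.3013896)/(-6.2749306) = 2.3187319;  |Δ| = 0.0201215
h(2.3187319) = -0.0408469
t_4 = 2.3187319 − (-0.0408469)·(0.0201215)/(0.3780837) = 2.3209058;  |Δ| = 0.0021739
h(2.3209058) = 0.0003363
t_5 = 2.3209058 − 0.0003363·(0.0021739)/(0.0411832) = 2.3208881;  |Δ| = 0.0000178
|t_5 − t_4| = 0.0000178 < 10^{-3}

n = 5, t_n = 2.32089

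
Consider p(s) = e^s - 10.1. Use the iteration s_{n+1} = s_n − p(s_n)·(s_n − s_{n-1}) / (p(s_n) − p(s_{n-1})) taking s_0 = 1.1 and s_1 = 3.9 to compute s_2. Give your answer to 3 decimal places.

p(1.1) = -7.09583, p(3.9) = 39.30245
s_2 = 3.90000 − 39.30245·(3.90000 − 1.10000) / (39.30245 − (-7.09583)) = 3.90000 − (110.04686)/(46.39828) = 1.52821

1.528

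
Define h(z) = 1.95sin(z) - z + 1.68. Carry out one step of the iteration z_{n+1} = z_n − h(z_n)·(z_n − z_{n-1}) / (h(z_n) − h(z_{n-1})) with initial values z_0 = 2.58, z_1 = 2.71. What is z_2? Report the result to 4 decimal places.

h(2.58) = 0.138443, h(2.71) = -0.214280
z_2 = 2.710000 − (-0.214280)·(2.710000 − 2.580000) / (-0.214280 − 0.138443) = 2.710000 − (-0.027856)/(-0.352723) = 2.631025

2.6310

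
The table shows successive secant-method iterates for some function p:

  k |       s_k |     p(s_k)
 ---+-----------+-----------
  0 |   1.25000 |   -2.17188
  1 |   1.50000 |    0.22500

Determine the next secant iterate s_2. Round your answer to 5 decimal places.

1.47653

s_2 = 1.50000 − 0.22500·(1.50000 − 1.25000) / (0.22500 − (-2.17188))
   = 1.50000 − (0.0562500)/(2.3968800) = 1.4765320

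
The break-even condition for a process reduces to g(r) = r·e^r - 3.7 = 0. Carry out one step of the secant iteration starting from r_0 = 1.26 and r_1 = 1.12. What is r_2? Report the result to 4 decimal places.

g(1.26) = 0.742031, g(1.12) = -0.267363
r_2 = 1.120000 − (-0.267363)·(1.120000 − 1.260000) / (-0.267363 − 0.742031) = 1.120000 − (0.037431)/(-1.009394) = 1.157082

1.1571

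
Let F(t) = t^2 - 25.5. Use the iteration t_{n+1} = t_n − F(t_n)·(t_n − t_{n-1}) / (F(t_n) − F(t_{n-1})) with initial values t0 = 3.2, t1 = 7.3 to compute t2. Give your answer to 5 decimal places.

4.65333

F(3.2) = -15.2600000, F(7.3) = 27.7900000
t2 = 7.3000000 − 27.7900000·(7.3000000 − 3.2000000) / (27.7900000 − (-15.2600000)) = 7.3000000 − (113.9390000)/(43.0500000) = 4.6533333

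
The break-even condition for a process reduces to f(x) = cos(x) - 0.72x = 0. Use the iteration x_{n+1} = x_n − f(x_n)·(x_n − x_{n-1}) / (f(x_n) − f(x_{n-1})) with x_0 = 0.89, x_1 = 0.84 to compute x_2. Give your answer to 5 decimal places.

0.88231

f(0.89) = -0.0113880, f(0.84) = 0.0626628
x_2 = 0.8400000 − 0.0626628·(0.8400000 − 0.8900000) / (0.0626628 − (-0.0113880)) = 0.8400000 − (-0.0031331)/(0.0740508) = 0.8823107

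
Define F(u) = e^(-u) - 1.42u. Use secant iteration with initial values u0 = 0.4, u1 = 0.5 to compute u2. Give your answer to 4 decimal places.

0.4497

F(0.4) = 0.102320, F(0.5) = -0.103469
u2 = 0.500000 − (-0.103469)·(0.500000 − 0.400000) / (-0.103469 − 0.102320) = 0.500000 − (-0.010347)/(-0.205789) = 0.449721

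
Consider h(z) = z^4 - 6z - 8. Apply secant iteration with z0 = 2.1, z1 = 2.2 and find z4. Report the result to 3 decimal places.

h(2.1) = -1.15190, h(2.2) = 2.22560
z2 = 2.20000 − 2.22560·(2.20000 − 2.10000) / (2.22560 − (-1.15190)) = 2.20000 − (0.22256)/(3.37750) = 2.13411
h(2.13411) = -0.06203
z3 = 2.13411 − (-0.06203)·(2.13411 − 2.20000) / (-0.06203 − 2.22560) = 2.13411 − (0.00409)/(-2.28763) = 2.13589
h(2.13589) = -0.00320
z4 = 2.13589 − (-0.00320)·(2.13589 − 2.13411) / (-0.00320 − (-0.06203)) = 2.13589 − (-0.00001)/(0.05883) = 2.13599

2.136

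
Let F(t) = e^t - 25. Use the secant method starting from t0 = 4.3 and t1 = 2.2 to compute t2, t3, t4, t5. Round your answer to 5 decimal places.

F(4.3) = 48.6997937, F(2.2) = -15.9749865
t2 = 2.2000000 − (-15.9749865)·(2.2000000 − 4.3000000) / (-15.9749865 − 48.6997937) = 2.2000000 − (33.5474717)/(-64.6747802) = 2.7187103
F(2.7187103) = -9.8392439
t3 = 2.7187103 − (-9.8392439)·(2.7187103 − 2.2000000) / (-9.8392439 − (-15.9749865)) = 2.7187103 − (-5.1037167)/(6.1357426) = 3.5505112
F(3.5505112) = 9.8311197
t4 = 3.5505112 − 9.8311197·(3.5505112 − 2.7187103) / (9.8311197 − (-9.8392439)) = 3.5505112 − (8.1775350)/(19.6703636) = 3.1347825
F(3.1347825) = -2.0163633
t5 = 3.1347825 − (-2.0163633)·(3.1347825 − 3.5505112) / (-2.0163633 − 9.8311197) = 3.1347825 − (0.8382601)/(-11.8474830) = 3.2055368

2.71871, 3.55051, 3.13478, 3.20554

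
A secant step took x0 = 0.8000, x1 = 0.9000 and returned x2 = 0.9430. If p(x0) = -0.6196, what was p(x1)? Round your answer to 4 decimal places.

The secant line through (0.8000, -0.6196) and (0.9000, p(x1)) crosses zero at x2 = 0.9430.
So (0.8000, -0.6196), (0.9000, p(x1)), (0.9430, 0) are collinear:
p(x1) = -0.6196 · (0.9000 − 0.9430) / (0.8000 − 0.9430) = -0.6196 · (-0.043000)/(-0.143000) = -0.186313

-0.1863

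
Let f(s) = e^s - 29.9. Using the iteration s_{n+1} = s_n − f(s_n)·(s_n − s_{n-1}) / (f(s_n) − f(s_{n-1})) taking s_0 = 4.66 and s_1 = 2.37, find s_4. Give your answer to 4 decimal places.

f(4.66) = 75.736082, f(2.37) = -19.202608
s_2 = 2.370000 − (-19.202608)·(2.370000 − 4.660000) / (-19.202608 − 75.736082) = 2.370000 − (43.973972)/(-94.938690) = 2.833183
f(2.833183) = -12.900519
s_3 = 2.833183 − (-12.900519)·(2.833183 − 2.370000) / (-12.900519 − (-19.202608)) = 2.833183 − (-5.975299)/(6.302089) = 3.781329
f(3.781329) = 13.974293
s_4 = 3.781329 − 13.974293·(3.781329 − 2.833183) / (13.974293 − (-12.900519)) = 3.781329 − (13.249666)/(26.874811) = 3.288314

3.2883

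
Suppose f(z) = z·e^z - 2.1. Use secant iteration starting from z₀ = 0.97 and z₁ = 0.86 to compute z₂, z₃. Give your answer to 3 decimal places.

0.874, 0.875

f(0.97) = 0.45881, f(0.86) = -0.06768
z₂ = 0.86000 − (-0.06768)·(0.86000 − 0.97000) / (-0.06768 − 0.45881) = 0.86000 − (0.00744)/(-0.52649) = 0.87414
f(0.87414) = -0.00485
z₃ = 0.87414 − (-0.00485)·(0.87414 − 0.86000) / (-0.00485 − (-0.06768)) = 0.87414 − (-0.00007)/(0.06284) = 0.87523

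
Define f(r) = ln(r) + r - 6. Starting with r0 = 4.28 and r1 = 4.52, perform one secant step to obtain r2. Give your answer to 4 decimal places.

4.4968

f(4.28) = -0.266047, f(4.52) = 0.028512
r2 = 4.520000 − 0.028512·(4.520000 − 4.280000) / (0.028512 − (-0.266047)) = 4.520000 − (0.006843)/(0.294559) = 4.496769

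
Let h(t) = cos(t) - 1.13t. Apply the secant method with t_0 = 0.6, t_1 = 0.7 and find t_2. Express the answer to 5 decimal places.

h(0.6) = 0.1473356, h(0.7) = -0.0261578
t_2 = 0.7000000 − (-0.0261578)·(0.7000000 − 0.6000000) / (-0.0261578 − 0.1473356) = 0.7000000 − (-0.0026158)/(-0.1734934) = 0.6849229

0.68492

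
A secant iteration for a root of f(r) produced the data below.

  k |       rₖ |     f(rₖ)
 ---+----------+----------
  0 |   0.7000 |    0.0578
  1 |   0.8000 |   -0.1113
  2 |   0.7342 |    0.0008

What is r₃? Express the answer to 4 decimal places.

0.7347

r₃ = 0.7342 − 0.0008·(0.7342 − 0.8000) / (0.0008 − (-0.1113))
   = 0.7342 − (-0.000053)/(0.112100) = 0.734670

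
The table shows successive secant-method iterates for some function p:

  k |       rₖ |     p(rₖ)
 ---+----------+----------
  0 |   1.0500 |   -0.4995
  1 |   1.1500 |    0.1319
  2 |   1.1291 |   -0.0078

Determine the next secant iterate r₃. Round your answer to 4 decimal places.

1.1303

r₃ = 1.1291 − (-0.0078)·(1.1291 − 1.1500) / (-0.0078 − 0.1319)
   = 1.1291 − (0.000163)/(-0.139700) = 1.130267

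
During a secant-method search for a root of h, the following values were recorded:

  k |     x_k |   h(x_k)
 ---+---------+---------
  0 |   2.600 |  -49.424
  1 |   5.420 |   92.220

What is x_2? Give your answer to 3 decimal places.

3.584

x_2 = 5.420 − 92.220·(5.420 − 2.600) / (92.220 − (-49.424))
   = 5.420 − (260.06040)/(141.64400) = 3.58399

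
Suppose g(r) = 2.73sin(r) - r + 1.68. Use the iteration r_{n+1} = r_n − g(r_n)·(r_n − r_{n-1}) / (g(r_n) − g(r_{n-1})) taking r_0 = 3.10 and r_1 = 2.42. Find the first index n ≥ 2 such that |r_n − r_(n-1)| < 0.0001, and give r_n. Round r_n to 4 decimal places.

n = 5, r_n = 2.7420

g(3.10) = -1.306485, g(2.42) = 1.063387
r_2 = 2.420000 − 1.063387·(-0.680000)/(2.369871) = 2.725123;  |Δ| = 0.305123
g(2.725123) = 0.059255
r_3 = 2.725123 − 0.059255·(0.305123)/(-1.004132) = 2.743129;  |Δ| = 0.018006
g(2.743129) = -0.003881
r_4 = 2.743129 − (-0.003881)·(0.018006)/(-0.063136) = 2.742022;  |Δ| = 0.001107
g(2.742022) = 0.000010
r_5 = 2.742022 − 0.000010·(-0.001107)/(0.003891) = 2.742025;  |Δ| = 0.000003
|r_5 − r_4| = 0.000003 < 0.0001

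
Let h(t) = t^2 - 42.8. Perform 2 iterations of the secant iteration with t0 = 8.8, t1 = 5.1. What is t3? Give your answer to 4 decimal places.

h(8.8) = 34.640000, h(5.1) = -16.790000
t2 = 5.100000 − (-16.790000)·(5.100000 − 8.800000) / (-16.790000 − 34.640000) = 5.100000 − (62.123000)/(-51.430000) = 6.307914
h(6.307914) = -3.010225
t3 = 6.307914 − (-3.010225)·(6.307914 − 5.100000) / (-3.010225 − (-16.790000)) = 6.307914 − (-3.636092)/(13.779775) = 6.571785

6.5718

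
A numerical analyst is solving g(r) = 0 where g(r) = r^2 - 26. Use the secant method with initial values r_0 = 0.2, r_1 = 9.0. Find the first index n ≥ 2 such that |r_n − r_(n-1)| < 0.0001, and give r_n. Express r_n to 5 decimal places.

n = 8, r_n = 5.09902

g(0.2) = -25.9600000, g(9.0) = 55.0000000
r_2 = 9.0000000 − 55.0000000·(8.8000000)/(80.9600000) = 3.0217391;  |Δ| = 5.9782609
g(3.0217391) = -16.8690926
r_3 = 3.0217391 − (-16.8690926)·(-5.9782609)/(-71.8690926) = 4.4249548;  |Δ| = 1.4032157
g(4.4249548) = -6.4197751
r_4 = 4.4249548 − (-6.4197751)·(1.4032157)/(10.4493175) = 5.2870521;  |Δ| = 0.8620973
g(5.2870521) = 1.9529203
r_5 = 5.2870521 − 1.9529203·(0.8620973)/(8.3726954) = 5.0859691;  |Δ| = 0.2010831
g(5.0859691) = -0.1329188
r_6 = 5.0859691 − (-0.1329188)·(-0.2010831)/(-2.0858391) = 5.0987829;  |Δ| = 0.0128139
g(5.0987829) = -0.0024125
r_7 = 5.0987829 − (-0.0024125)·(0.0128139)/(0.1305063) = 5.0990198;  |Δ| = 0.0002369
g(5.0990198) = 0.0000031
r_8 = 5.0990198 − 0.0000031·(0.0002369)/(0.0024156) = 5.0990195;  |Δ| = 0.0000003
|r_8 − r_7| = 0.0000003 < 0.0001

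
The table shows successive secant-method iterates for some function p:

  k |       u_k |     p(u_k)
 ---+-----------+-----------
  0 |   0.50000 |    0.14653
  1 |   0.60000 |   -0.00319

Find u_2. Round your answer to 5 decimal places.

0.59787

u_2 = 0.60000 − (-0.00319)·(0.60000 − 0.50000) / (-0.00319 − 0.14653)
   = 0.60000 − (-0.0003190)/(-0.1497200) = 0.5978694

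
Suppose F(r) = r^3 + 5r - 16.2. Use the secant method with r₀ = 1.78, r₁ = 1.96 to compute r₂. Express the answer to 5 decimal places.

F(1.78) = -1.6602480, F(1.96) = 1.1295360
r₂ = 1.9600000 − 1.1295360·(1.9600000 − 1.7800000) / (1.1295360 − (-1.6602480)) = 1.9600000 − (0.2033165)/(2.7897840) = 1.8871211

1.88712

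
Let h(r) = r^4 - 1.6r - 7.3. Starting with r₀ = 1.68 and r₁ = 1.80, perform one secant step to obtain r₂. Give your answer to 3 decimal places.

h(1.68) = -2.02206, h(1.80) = 0.31760
r₂ = 1.80000 − 0.31760·(1.80000 − 1.68000) / (0.31760 − (-2.02206)) = 1.80000 − (0.03811)/(2.33966) = 1.78371

1.784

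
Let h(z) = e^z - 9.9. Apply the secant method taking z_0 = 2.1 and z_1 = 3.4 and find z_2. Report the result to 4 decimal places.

h(2.1) = -1.733830, h(3.4) = 20.064100
z_2 = 3.400000 − 20.064100·(3.400000 − 2.100000) / (20.064100 − (-1.733830)) = 3.400000 − (26.083330)/(21.797930) = 2.203403

2.2034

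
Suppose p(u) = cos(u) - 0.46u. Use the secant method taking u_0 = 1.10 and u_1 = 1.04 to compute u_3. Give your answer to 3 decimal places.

1.061

p(1.10) = -0.05240, p(1.04) = 0.02782
u_2 = 1.04000 − 0.02782·(1.04000 − 1.10000) / (0.02782 − (-0.05240)) = 1.04000 − (-0.00167)/(0.08022) = 1.06081
p(1.06081) = 0.00020
u_3 = 1.06081 − 0.00020·(1.06081 − 1.04000) / (0.00020 − 0.02782) = 1.06081 − (0.00000)/(-0.02762) = 1.06096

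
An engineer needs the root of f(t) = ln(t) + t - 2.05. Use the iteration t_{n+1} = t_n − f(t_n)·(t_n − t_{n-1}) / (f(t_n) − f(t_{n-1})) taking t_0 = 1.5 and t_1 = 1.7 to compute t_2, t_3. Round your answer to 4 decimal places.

1.5889, 1.5877

f(1.5) = -0.144535, f(1.7) = 0.180628
t_2 = 1.700000 − 0.180628·(1.700000 − 1.500000) / (0.180628 − (-0.144535)) = 1.700000 − (0.036126)/(0.325163) = 1.588900
f(1.588900) = 0.001942
t_3 = 1.588900 − 0.001942·(1.588900 − 1.700000) / (0.001942 − 0.180628) = 1.588900 − (-0.000216)/(-0.178686) = 1.587693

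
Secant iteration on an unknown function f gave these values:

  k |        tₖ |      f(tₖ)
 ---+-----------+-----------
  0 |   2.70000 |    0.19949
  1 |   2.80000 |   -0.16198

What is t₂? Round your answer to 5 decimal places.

t₂ = 2.80000 − (-0.16198)·(2.80000 − 2.70000) / (-0.16198 − 0.19949)
   = 2.80000 − (-0.0161980)/(-0.3614700) = 2.7551885

2.75519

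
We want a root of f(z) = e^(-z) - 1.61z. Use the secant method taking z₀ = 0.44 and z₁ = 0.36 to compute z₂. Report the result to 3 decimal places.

0.412

f(0.44) = -0.06436, f(0.36) = 0.11808
z₂ = 0.36000 − 0.11808·(0.36000 − 0.44000) / (0.11808 − (-0.06436)) = 0.36000 − (-0.00945)/(0.18244) = 0.41178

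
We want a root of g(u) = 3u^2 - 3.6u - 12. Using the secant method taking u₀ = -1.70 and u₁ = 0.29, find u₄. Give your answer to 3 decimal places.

g(-1.70) = 2.79000, g(0.29) = -12.79170
u₂ = 0.29000 − (-12.79170)·(0.29000 − (-1.70000)) / (-12.79170 − 2.79000) = 0.29000 − (-25.45548)/(-15.58170) = -1.34368
g(-1.34368) = -1.74635
u₃ = -1.34368 − (-1.74635)·(-1.34368 − 0.29000) / (-1.74635 − (-12.79170)) = -1.34368 − (2.85297)/(11.04535) = -1.60197
g(-1.60197) = 1.46607
u₄ = -1.60197 − 1.46607·(-1.60197 − (-1.34368)) / (1.46607 − (-1.74635)) = -1.60197 − (-0.37868)/(3.21241) = -1.48409

-1.484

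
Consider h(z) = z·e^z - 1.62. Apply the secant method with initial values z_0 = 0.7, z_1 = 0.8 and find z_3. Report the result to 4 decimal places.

h(0.7) = -0.210373, h(0.8) = 0.160433
z_2 = 0.800000 − 0.160433·(0.800000 − 0.700000) / (0.160433 − (-0.210373)) = 0.800000 − (0.016043)/(0.370806) = 0.756734
h(0.756734) = -0.007170
z_3 = 0.756734 − (-0.007170)·(0.756734 − 0.800000) / (-0.007170 − 0.160433) = 0.756734 − (0.000310)/(-0.167602) = 0.758585

0.7586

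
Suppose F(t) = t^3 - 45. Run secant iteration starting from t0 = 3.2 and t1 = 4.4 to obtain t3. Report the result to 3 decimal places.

F(3.2) = -12.23200, F(4.4) = 40.18400
t2 = 4.40000 − 40.18400·(4.40000 − 3.20000) / (40.18400 − (-12.23200)) = 4.40000 − (48.22080)/(52.41600) = 3.48004
F(3.48004) = -2.85448
t3 = 3.48004 − (-2.85448)·(3.48004 − 4.40000) / (-2.85448 − 40.18400) = 3.48004 − (2.62601)/(-43.03848) = 3.54105

3.541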